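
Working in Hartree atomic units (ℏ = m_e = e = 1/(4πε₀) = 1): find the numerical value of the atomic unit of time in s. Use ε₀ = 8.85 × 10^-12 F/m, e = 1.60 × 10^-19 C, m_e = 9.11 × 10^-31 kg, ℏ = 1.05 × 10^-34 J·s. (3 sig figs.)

The unique combination of the constants set to 1 with dimensions of time is τ_au = (4πε₀)²ℏ³/(m_e e⁴).
E_h = 4.38 × 10^-18 J
ℏ/E_h = 2.40 × 10^-17 s

2.40 × 10^-17 s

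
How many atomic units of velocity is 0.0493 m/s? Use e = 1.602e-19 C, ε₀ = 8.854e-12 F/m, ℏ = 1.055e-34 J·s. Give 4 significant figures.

2.255e-8

atomic unit of velocity: v_au = e²/(4πε₀ℏ) = 2.186e6 m/s.
0.0493 / 2.186e6 = 2.255e-8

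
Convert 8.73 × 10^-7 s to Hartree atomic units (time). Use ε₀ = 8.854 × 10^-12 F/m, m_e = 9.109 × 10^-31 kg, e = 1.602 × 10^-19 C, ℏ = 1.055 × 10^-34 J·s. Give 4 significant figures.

3.603 × 10^10

atomic unit of time: τ_au = (4πε₀)²ℏ³/(m_e e⁴) = 2.423 × 10^-17 s.
8.73 × 10^-7 / 2.423 × 10^-17 = 3.603 × 10^10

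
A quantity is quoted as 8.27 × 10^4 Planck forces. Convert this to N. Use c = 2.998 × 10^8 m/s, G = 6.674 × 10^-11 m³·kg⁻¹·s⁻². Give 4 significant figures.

1.001 × 10^49 N

One Planck force: F_P = c⁴/G = 1.210 × 10^44 N.
8.27 × 10^4 × 1.210 × 10^44 N = 1.001 × 10^49 N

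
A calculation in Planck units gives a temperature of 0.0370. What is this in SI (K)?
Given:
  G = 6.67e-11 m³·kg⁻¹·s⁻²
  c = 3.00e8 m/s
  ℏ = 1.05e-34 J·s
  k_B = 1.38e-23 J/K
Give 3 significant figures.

5.24e30 K

One Planck temperature: T_P = √(ℏc⁵/G) / k_B = 1.42e32 K.
0.0370 × 1.42e32 K = 5.24e30 K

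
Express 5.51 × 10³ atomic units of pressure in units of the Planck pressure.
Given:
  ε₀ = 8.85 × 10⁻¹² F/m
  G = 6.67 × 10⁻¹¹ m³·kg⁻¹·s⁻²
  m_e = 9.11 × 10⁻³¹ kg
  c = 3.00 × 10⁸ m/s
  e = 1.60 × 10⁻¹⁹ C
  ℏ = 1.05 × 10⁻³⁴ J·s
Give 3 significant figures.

3.55 × 10⁻⁹⁷

atomic unit of pressure: P_au = E_h/a₀³ = m_e⁴e¹⁰/((4πε₀)⁵ℏ⁸) = 3.01 × 10¹³ Pa
Planck pressure: p_P = c⁷/(ℏG²) = 4.68 × 10¹¹³ Pa
5.51 × 10³ × 3.01 × 10¹³ / 4.68 × 10¹¹³ = 3.55 × 10⁻⁹⁷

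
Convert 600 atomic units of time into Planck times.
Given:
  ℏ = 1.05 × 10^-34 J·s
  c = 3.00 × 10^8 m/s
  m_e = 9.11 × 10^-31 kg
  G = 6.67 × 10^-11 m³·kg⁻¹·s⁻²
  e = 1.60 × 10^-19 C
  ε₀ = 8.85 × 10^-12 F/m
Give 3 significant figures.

atomic unit of time: τ_au = (4πε₀)²ℏ³/(m_e e⁴) = 2.40 × 10^-17 s
Planck time: t_P = √(ℏG/c⁵) = 5.37 × 10^-44 s
600 × 2.40 × 10^-17 / 5.37 × 10^-44 = 2.68 × 10^29

2.68 × 10^29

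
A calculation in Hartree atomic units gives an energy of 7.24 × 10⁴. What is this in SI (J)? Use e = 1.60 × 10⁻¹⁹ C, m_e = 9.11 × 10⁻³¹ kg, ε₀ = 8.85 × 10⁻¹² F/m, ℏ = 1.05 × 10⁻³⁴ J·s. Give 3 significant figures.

One hartree: E_h = m_e e⁴/(4πε₀ℏ)² = 4.38 × 10⁻¹⁸ J.
7.24 × 10⁴ × 4.38 × 10⁻¹⁸ J = 3.17 × 10⁻¹³ J

3.17 × 10⁻¹³ J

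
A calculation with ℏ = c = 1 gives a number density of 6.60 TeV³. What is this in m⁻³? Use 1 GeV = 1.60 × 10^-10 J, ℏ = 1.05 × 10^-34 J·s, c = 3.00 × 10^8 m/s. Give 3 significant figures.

8.65 × 10^56 m⁻³

Number density is [L]⁻³ = [E]³/(ℏc)³.
1 GeV³ → 1/(ℏc)³ × (1 GeV in J)³ = 1.31 × 10^47 m⁻³.
Convert the energy scale: 6.60 TeV³ = 6.60 × 10^9 GeV³.
Result: 6.60 × 10^9 × 1.31 × 10^47 = 8.65 × 10^56 m⁻³.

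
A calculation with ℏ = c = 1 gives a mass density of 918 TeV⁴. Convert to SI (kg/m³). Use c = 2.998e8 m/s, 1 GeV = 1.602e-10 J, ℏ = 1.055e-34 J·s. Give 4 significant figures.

Mass density is [E]/(c²[L]³) = [E]⁴/(ℏ³c⁵).
1 GeV⁴ → 1/(ℏ³c⁵) × (1 GeV in J)⁴ = 2.316e20 kg/m³.
Convert the energy scale: 918 TeV⁴ = 9.18e14 GeV⁴.
Result: 9.18e14 × 2.316e20 = 2.126e35 kg/m³.

2.126e35 kg/m³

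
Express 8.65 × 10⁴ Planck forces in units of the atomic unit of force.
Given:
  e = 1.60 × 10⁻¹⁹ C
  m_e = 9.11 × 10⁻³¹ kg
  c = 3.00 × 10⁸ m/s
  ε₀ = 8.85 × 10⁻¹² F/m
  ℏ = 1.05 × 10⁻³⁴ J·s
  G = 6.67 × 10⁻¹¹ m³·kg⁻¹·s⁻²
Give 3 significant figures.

Planck force: F_P = c⁴/G = 1.21 × 10⁴⁴ N
atomic unit of force: F_au = E_h/a₀ = m_e²e⁶/((4πε₀)³ℏ⁴) = 8.33 × 10⁻⁸ N
8.65 × 10⁴ × 1.21 × 10⁴⁴ / 8.33 × 10⁻⁸ = 1.26 × 10⁵⁶

1.26 × 10⁵⁶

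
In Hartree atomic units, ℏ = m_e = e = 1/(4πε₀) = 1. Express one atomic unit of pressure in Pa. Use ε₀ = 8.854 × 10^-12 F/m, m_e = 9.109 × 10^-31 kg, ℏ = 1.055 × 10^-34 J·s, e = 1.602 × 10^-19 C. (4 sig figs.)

The unique combination of the constants set to 1 with dimensions of pressure is P_au = E_h/a₀³ = m_e⁴e¹⁰/((4πε₀)⁵ℏ⁸).
E_h = 4.354 × 10^-18 J
a₀ = 5.297 × 10^-11 m
E_h/a₀³ = 2.929 × 10^13 Pa

2.929 × 10^13 Pa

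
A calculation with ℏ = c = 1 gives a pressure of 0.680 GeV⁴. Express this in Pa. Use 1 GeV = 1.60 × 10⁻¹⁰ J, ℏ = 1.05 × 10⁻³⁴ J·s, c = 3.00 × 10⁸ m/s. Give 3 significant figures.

1.43 × 10³⁷ Pa

Pressure is [E]/[L]³ = [E]⁴/(ℏc)³.
1 GeV⁴ → 1/(ℏc)³ × (1 GeV in J)⁴ = 2.10 × 10³⁷ Pa.
Result: 0.680 × 2.10 × 10³⁷ = 1.43 × 10³⁷ Pa.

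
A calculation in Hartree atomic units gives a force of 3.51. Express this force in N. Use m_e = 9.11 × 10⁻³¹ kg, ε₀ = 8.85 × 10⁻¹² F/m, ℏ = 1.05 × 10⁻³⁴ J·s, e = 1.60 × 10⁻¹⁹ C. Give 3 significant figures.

One atomic unit of force: F_au = E_h/a₀ = m_e²e⁶/((4πε₀)³ℏ⁴) = 8.33 × 10⁻⁸ N.
3.51 × 8.33 × 10⁻⁸ N = 2.92 × 10⁻⁷ N

2.92 × 10⁻⁷ N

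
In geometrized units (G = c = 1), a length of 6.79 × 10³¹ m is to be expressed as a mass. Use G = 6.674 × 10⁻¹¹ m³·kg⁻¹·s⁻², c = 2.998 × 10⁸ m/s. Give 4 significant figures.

Length → mass via c²/G.
6.79 × 10³¹ m × (c²/G) = 9.144 × 10⁵⁸ kg

9.144 × 10⁵⁸ kg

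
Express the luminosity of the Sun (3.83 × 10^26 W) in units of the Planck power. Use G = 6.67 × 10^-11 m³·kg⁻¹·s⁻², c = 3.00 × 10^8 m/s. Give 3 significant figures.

Planck power: P_P = c⁵/G = 3.64 × 10^52 W.
3.83 × 10^26 / 3.64 × 10^52 = 1.05 × 10^-26

1.05 × 10^-26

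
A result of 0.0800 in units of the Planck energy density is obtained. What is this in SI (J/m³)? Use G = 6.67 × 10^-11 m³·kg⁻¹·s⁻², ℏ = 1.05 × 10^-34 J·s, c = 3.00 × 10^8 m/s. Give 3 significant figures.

3.75 × 10^112 J/m³

One Planck energy density: u_P = c⁷/(ℏG²) = 4.68 × 10^113 J/m³.
0.0800 × 4.68 × 10^113 J/m³ = 3.75 × 10^112 J/m³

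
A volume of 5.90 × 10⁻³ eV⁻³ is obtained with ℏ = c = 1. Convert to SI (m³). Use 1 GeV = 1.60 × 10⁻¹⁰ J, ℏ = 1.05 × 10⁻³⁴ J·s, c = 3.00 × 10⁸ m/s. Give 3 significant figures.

4.50 × 10⁻²³ m³

Volume is [L]³ = [E]⁻³·(ℏc)³.
1 GeV⁻³ → (ℏc)³ × (1 GeV in J)⁻³ = 7.63 × 10⁻⁴⁸ m³.
Convert the energy scale: 5.90 × 10⁻³ eV⁻³ = 5.90 × 10²⁴ GeV⁻³.
Result: 5.90 × 10²⁴ × 7.63 × 10⁻⁴⁸ = 4.50 × 10⁻²³ m³.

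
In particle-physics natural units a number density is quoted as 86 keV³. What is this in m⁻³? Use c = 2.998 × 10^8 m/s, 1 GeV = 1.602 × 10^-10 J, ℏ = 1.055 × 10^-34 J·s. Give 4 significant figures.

Number density is [L]⁻³ = [E]³/(ℏc)³.
1 GeV³ → 1/(ℏc)³ × (1 GeV in J)³ = 1.299 × 10^47 m⁻³.
Convert the energy scale: 86 keV³ = 8.60 × 10^-17 GeV³.
Result: 8.60 × 10^-17 × 1.299 × 10^47 = 1.117 × 10^31 m⁻³.

1.117 × 10^31 m⁻³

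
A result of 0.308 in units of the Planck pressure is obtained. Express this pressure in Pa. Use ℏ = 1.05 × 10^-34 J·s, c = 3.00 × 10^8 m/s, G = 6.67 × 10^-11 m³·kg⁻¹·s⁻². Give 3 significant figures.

1.44 × 10^113 Pa

One Planck pressure: p_P = c⁷/(ℏG²) = 4.68 × 10^113 Pa.
0.308 × 4.68 × 10^113 Pa = 1.44 × 10^113 Pa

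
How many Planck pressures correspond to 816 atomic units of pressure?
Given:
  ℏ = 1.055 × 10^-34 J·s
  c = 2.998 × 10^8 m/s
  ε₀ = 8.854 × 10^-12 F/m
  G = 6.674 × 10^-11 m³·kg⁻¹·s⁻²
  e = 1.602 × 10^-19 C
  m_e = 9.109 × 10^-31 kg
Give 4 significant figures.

5.160 × 10^-98

atomic unit of pressure: P_au = E_h/a₀³ = m_e⁴e¹⁰/((4πε₀)⁵ℏ⁸) = 2.929 × 10^13 Pa
Planck pressure: p_P = c⁷/(ℏG²) = 4.632 × 10^113 Pa
816 × 2.929 × 10^13 / 4.632 × 10^113 = 5.160 × 10^-98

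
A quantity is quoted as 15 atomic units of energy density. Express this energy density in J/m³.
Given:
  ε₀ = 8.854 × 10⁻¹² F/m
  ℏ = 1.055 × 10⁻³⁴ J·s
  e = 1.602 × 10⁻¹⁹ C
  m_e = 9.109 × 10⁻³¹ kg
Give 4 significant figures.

One atomic unit of energy density: u_au = E_h/a₀³ = m_e⁴e¹⁰/((4πε₀)⁵ℏ⁸) = 2.929 × 10¹³ J/m³.
15 × 2.929 × 10¹³ J/m³ = 4.394 × 10¹⁴ J/m³

4.394 × 10¹⁴ J/m³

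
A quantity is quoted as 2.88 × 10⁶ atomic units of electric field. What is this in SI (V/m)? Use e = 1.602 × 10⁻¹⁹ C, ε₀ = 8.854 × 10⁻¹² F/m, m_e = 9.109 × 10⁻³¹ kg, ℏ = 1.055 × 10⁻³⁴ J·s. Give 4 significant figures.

1.478 × 10¹⁸ V/m

One atomic unit of electric field: E_au = E_h/(e a₀) = m_e²e⁵/((4πε₀)³ℏ⁴) = 5.131 × 10¹¹ V/m.
2.88 × 10⁶ × 5.131 × 10¹¹ V/m = 1.478 × 10¹⁸ V/m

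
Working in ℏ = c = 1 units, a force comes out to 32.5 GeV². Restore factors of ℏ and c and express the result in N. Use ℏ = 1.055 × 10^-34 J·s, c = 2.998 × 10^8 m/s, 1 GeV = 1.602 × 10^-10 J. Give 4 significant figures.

2.637 × 10^7 N

Force is [E]/[L] = [E]²/(ℏc); restore (ℏc)⁻¹.
1 GeV² → 1/(ℏc) × (1 GeV in J)² = 8.114 × 10^5 N.
Result: 32.5 × 8.114 × 10^5 = 2.637 × 10^7 N.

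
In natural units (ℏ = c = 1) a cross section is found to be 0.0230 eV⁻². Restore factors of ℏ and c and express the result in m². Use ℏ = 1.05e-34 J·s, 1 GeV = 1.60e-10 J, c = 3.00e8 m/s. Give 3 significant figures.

Area is [L]² = [E]⁻²·(ℏc)²; restore (ℏc)².
1 GeV⁻² → (ℏc)² × (1 GeV in J)⁻² = 3.88e-32 m².
Convert the energy scale: 0.0230 eV⁻² = 2.30e16 GeV⁻².
Result: 2.30e16 × 3.88e-32 = 8.91e-16 m².

8.91e-16 m²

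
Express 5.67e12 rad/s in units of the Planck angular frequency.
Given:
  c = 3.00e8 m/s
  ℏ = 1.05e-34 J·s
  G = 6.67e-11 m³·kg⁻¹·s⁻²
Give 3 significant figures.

Planck angular frequency: ω_P = √(c⁵/(ℏG)) = 1.86e43 rad/s.
5.67e12 / 1.86e43 = 3.04e-31

3.04e-31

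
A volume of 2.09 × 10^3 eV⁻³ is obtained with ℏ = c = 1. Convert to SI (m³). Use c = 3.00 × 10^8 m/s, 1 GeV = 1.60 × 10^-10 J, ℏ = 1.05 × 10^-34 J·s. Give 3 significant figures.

1.59 × 10^-17 m³

Volume is [L]³ = [E]⁻³·(ℏc)³.
1 GeV⁻³ → (ℏc)³ × (1 GeV in J)⁻³ = 7.63 × 10^-48 m³.
Convert the energy scale: 2.09 × 10^3 eV⁻³ = 2.09 × 10^30 GeV⁻³.
Result: 2.09 × 10^30 × 7.63 × 10^-48 = 1.59 × 10^-17 m³.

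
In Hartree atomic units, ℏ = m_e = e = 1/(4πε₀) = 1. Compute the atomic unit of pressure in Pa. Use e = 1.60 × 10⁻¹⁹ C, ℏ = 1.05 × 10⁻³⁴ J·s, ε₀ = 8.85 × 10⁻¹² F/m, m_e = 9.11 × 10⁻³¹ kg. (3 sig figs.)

3.01 × 10¹³ Pa

From ℏ = m_e = e = 1/(4πε₀) = 1 the pressure scale is P_au = E_h/a₀³ = m_e⁴e¹⁰/((4πε₀)⁵ℏ⁸).
E_h = 4.38 × 10⁻¹⁸ J
a₀ = 5.26 × 10⁻¹¹ m
E_h/a₀³ = 3.01 × 10¹³ Pa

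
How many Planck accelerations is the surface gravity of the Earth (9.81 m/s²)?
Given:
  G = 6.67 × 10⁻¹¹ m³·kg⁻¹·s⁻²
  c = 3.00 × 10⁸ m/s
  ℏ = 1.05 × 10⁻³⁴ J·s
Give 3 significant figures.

Planck acceleration: a_P = √(c⁷/(ℏG)) = 5.59 × 10⁵¹ m/s².
9.81 / 5.59 × 10⁵¹ = 1.76 × 10⁻⁵¹

1.76 × 10⁻⁵¹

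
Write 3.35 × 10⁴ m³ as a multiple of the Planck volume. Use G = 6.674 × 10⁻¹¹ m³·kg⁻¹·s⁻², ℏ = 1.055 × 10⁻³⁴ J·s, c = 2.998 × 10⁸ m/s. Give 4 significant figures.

7.931 × 10¹⁰⁸

Planck volume: V_P = (ℏG/c³)^(3/2) = 4.224 × 10⁻¹⁰⁵ m³.
3.35 × 10⁴ / 4.224 × 10⁻¹⁰⁵ = 7.931 × 10¹⁰⁸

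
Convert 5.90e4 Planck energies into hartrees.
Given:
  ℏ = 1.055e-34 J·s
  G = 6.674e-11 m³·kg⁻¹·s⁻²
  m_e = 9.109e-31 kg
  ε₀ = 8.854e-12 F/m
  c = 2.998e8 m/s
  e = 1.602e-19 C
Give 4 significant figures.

Planck energy: E_P = √(ℏc⁵/G) = 1.957e9 J
hartree: E_h = m_e e⁴/(4πε₀ℏ)² = 4.354e-18 J
5.90e4 × 1.957e9 / 4.354e-18 = 2.651e31

2.651e31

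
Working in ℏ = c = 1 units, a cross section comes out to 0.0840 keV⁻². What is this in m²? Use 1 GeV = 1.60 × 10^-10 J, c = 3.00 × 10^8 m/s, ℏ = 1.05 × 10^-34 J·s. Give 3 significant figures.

Area is [L]² = [E]⁻²·(ℏc)²; restore (ℏc)².
1 GeV⁻² → (ℏc)² × (1 GeV in J)⁻² = 3.88 × 10^-32 m².
Convert the energy scale: 0.0840 keV⁻² = 8.40 × 10^10 GeV⁻².
Result: 8.40 × 10^10 × 3.88 × 10^-32 = 3.26 × 10^-21 m².

3.26 × 10^-21 m²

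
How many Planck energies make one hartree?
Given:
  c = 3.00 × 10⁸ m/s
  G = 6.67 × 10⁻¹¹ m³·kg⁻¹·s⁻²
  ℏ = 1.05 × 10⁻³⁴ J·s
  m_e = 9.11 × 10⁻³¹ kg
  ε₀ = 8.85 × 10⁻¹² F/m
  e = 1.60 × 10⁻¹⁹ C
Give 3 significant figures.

2.24 × 10⁻²⁷

hartree: E_h = m_e e⁴/(4πε₀ℏ)² = 4.38 × 10⁻¹⁸ J
Planck energy: E_P = √(ℏc⁵/G) = 1.96 × 10⁹ J
ratio = 4.38 × 10⁻¹⁸ / 1.96 × 10⁹ = 2.24 × 10⁻²⁷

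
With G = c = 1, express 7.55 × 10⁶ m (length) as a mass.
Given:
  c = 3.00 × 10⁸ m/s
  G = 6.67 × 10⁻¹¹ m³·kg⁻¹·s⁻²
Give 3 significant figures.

1.02 × 10³⁴ kg

Length → mass via c²/G.
7.55 × 10⁶ m × (c²/G) = 1.02 × 10³⁴ kg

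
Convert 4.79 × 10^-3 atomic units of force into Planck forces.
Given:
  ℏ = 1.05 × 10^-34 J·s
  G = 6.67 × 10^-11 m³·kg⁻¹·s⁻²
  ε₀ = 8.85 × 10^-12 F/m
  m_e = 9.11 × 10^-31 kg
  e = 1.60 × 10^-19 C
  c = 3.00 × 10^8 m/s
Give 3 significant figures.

3.28 × 10^-54

atomic unit of force: F_au = E_h/a₀ = m_e²e⁶/((4πε₀)³ℏ⁴) = 8.33 × 10^-8 N
Planck force: F_P = c⁴/G = 1.21 × 10^44 N
4.79 × 10^-3 × 8.33 × 10^-8 / 1.21 × 10^44 = 3.28 × 10^-54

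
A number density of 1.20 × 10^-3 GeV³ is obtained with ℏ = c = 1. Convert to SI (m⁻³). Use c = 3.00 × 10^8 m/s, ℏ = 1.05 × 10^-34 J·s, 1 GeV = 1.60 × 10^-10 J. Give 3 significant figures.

Number density is [L]⁻³ = [E]³/(ℏc)³.
1 GeV³ → 1/(ℏc)³ × (1 GeV in J)³ = 1.31 × 10^47 m⁻³.
Result: 1.20 × 10^-3 × 1.31 × 10^47 = 1.57 × 10^44 m⁻³.

1.57 × 10^44 m⁻³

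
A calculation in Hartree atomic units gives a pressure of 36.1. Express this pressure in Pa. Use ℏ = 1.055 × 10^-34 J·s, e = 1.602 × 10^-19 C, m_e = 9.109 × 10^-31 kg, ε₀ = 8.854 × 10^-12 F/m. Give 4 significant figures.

1.057 × 10^15 Pa

One atomic unit of pressure: P_au = E_h/a₀³ = m_e⁴e¹⁰/((4πε₀)⁵ℏ⁸) = 2.929 × 10^13 Pa.
36.1 × 2.929 × 10^13 Pa = 1.057 × 10^15 Pa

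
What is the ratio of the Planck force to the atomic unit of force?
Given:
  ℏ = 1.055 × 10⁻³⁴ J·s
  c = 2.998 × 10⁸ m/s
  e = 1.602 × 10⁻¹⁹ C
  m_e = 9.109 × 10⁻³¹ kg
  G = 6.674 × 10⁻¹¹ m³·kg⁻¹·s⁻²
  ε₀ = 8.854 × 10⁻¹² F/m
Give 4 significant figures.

Planck force: F_P = c⁴/G = 1.210 × 10⁴⁴ N
atomic unit of force: F_au = E_h/a₀ = m_e²e⁶/((4πε₀)³ℏ⁴) = 8.220 × 10⁻⁸ N
ratio = 1.210 × 10⁴⁴ / 8.220 × 10⁻⁸ = 1.473 × 10⁵¹

1.473 × 10⁵¹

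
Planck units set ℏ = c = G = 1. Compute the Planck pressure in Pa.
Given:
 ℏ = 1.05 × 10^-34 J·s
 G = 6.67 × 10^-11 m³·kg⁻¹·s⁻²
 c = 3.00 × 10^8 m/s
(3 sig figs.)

4.68 × 10^113 Pa

From ℏ = c = G = 1 the pressure scale is p_P = c⁷/(ℏG²).
  = 2.19 × 10^59 / 4.67 × 10^-55
  = 4.68 × 10^113 Pa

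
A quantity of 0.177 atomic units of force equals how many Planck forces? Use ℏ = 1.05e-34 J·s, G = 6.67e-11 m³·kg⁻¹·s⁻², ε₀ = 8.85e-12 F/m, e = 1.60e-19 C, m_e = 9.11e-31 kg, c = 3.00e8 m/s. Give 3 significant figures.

atomic unit of force: F_au = E_h/a₀ = m_e²e⁶/((4πε₀)³ℏ⁴) = 8.33e-8 N
Planck force: F_P = c⁴/G = 1.21e44 N
0.177 × 8.33e-8 / 1.21e44 = 1.21e-52

1.21e-52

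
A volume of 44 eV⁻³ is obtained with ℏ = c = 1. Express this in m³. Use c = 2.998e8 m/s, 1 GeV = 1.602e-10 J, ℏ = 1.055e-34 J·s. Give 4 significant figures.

Volume is [L]³ = [E]⁻³·(ℏc)³.
1 GeV⁻³ → (ℏc)³ × (1 GeV in J)⁻³ = 7.696e-48 m³.
Convert the energy scale: 44 eV⁻³ = 4.40e28 GeV⁻³.
Result: 4.40e28 × 7.696e-48 = 3.386e-19 m³.

3.386e-19 m³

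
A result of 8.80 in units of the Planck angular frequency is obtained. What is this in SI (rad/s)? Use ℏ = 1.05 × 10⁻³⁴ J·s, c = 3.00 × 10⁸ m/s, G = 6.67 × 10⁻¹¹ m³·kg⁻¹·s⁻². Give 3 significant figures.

One Planck angular frequency: ω_P = √(c⁵/(ℏG)) = 1.86 × 10⁴³ rad/s.
8.80 × 1.86 × 10⁴³ rad/s = 1.64 × 10⁴⁴ rad/s

1.64 × 10⁴⁴ rad/s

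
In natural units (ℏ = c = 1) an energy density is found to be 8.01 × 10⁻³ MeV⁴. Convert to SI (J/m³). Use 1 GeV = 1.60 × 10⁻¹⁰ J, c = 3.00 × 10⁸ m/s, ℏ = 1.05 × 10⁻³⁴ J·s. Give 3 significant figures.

1.68 × 10²³ J/m³

[E]/[L]³ = [E]⁴/(ℏc)³; restore (ℏc)⁻³.
1 GeV⁴ → 1/(ℏc)³ × (1 GeV in J)⁴ = 2.10 × 10³⁷ J/m³.
Convert the energy scale: 8.01 × 10⁻³ MeV⁴ = 8.01 × 10⁻¹⁵ GeV⁴.
Result: 8.01 × 10⁻¹⁵ × 2.10 × 10³⁷ = 1.68 × 10²³ J/m³.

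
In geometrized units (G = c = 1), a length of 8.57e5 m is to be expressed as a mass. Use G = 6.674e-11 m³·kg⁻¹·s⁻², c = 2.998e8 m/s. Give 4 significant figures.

1.154e33 kg

Length → mass via c²/G.
8.57e5 m × (c²/G) = 1.154e33 kg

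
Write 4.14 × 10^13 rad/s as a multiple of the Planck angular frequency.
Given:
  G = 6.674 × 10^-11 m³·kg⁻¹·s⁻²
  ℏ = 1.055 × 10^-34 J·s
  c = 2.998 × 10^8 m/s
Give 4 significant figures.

2.232 × 10^-30

Planck angular frequency: ω_P = √(c⁵/(ℏG)) = 1.855 × 10^43 rad/s.
4.14 × 10^13 / 1.855 × 10^43 = 2.232 × 10^-30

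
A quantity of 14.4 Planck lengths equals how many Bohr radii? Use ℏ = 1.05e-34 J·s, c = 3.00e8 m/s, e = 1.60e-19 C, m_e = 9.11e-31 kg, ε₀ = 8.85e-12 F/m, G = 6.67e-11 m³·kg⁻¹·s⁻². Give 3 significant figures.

4.41e-24

Planck length: ℓ_P = √(ℏG/c³) = 1.61e-35 m
Bohr radius: a₀ = 4πε₀ℏ²/(m_e e²) = 5.26e-11 m
14.4 × 1.61e-35 / 5.26e-11 = 4.41e-24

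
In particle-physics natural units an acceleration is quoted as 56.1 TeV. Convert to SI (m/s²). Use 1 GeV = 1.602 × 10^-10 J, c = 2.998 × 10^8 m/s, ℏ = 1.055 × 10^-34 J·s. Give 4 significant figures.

Acceleration is [L]/[T]² = c·[E]/ℏ.
1 GeV → c/ℏ × (1 GeV in J) = 4.552 × 10^32 m/s².
Convert the energy scale: 56.1 TeV = 5.61 × 10^4 GeV.
Result: 5.61 × 10^4 × 4.552 × 10^32 = 2.554 × 10^37 m/s².

2.554 × 10^37 m/s²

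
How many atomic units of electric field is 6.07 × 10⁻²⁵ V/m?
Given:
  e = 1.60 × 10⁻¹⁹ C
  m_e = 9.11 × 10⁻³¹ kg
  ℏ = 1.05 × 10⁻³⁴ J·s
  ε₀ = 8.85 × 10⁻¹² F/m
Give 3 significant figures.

atomic unit of electric field: E_au = E_h/(e a₀) = m_e²e⁵/((4πε₀)³ℏ⁴) = 5.20 × 10¹¹ V/m.
6.07 × 10⁻²⁵ / 5.20 × 10¹¹ = 1.17 × 10⁻³⁶

1.17 × 10⁻³⁶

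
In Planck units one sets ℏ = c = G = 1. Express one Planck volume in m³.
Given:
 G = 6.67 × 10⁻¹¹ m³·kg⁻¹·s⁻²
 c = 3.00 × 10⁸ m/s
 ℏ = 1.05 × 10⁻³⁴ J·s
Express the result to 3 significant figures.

4.18 × 10⁻¹⁰⁵ m³

V_P = (ℏG/c³)^(3/2)
  = √(1.75 × 10⁻²⁰⁹)
  = 4.18 × 10⁻¹⁰⁵ m³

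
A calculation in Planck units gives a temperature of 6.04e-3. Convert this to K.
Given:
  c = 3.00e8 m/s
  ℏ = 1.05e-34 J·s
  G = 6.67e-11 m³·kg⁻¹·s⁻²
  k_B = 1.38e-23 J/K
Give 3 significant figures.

8.56e29 K

One Planck temperature: T_P = √(ℏc⁵/G) / k_B = 1.42e32 K.
6.04e-3 × 1.42e32 K = 8.56e29 K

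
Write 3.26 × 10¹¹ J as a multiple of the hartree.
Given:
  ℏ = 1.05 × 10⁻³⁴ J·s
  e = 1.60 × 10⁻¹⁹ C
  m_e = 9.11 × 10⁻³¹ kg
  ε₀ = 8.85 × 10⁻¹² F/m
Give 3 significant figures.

hartree: E_h = m_e e⁴/(4πε₀ℏ)² = 4.38 × 10⁻¹⁸ J.
3.26 × 10¹¹ / 4.38 × 10⁻¹⁸ = 7.45 × 10²⁸

7.45 × 10²⁸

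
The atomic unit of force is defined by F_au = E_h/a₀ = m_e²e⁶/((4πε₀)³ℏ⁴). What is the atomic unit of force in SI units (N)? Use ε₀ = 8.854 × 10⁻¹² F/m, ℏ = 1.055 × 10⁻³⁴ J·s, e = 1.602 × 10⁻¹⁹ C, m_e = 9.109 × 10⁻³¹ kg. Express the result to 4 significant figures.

8.220 × 10⁻⁸ N

F_au = E_h/a₀ = m_e²e⁶/((4πε₀)³ℏ⁴)
E_h = 4.354 × 10⁻¹⁸ J
a₀ = 5.297 × 10⁻¹¹ m
E_h/a₀ = 8.220 × 10⁻⁸ N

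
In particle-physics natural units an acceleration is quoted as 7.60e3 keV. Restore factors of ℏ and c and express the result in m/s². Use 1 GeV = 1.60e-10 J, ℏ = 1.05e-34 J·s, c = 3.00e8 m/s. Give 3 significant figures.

Acceleration is [L]/[T]² = c·[E]/ℏ.
1 GeV → c/ℏ × (1 GeV in J) = 4.57e32 m/s².
Convert the energy scale: 7.60e3 keV = 7.60e-3 GeV.
Result: 7.60e-3 × 4.57e32 = 3.47e30 m/s².

3.47e30 m/s²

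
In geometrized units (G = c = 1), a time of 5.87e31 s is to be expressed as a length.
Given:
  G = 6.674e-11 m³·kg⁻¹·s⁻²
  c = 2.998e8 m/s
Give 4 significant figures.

Time → length via c.
5.87e31 s × (c) = 1.760e40 m

1.760e40 m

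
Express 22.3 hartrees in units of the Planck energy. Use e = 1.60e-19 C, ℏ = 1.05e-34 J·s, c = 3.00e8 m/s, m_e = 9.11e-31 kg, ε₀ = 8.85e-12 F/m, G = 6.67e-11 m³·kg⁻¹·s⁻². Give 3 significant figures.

hartree: E_h = m_e e⁴/(4πε₀ℏ)² = 4.38e-18 J
Planck energy: E_P = √(ℏc⁵/G) = 1.96e9 J
22.3 × 4.38e-18 / 1.96e9 = 4.99e-26

4.99e-26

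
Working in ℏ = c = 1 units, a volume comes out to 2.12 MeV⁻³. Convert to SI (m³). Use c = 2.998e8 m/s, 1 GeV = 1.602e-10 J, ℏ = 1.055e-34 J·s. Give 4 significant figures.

1.632e-38 m³

Volume is [L]³ = [E]⁻³·(ℏc)³.
1 GeV⁻³ → (ℏc)³ × (1 GeV in J)⁻³ = 7.696e-48 m³.
Convert the energy scale: 2.12 MeV⁻³ = 2.12e9 GeV⁻³.
Result: 2.12e9 × 7.696e-48 = 1.632e-38 m³.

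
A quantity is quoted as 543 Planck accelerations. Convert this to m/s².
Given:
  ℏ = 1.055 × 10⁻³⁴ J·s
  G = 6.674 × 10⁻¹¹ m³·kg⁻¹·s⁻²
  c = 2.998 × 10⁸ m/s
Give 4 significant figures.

One Planck acceleration: a_P = √(c⁷/(ℏG)) = 5.560 × 10⁵¹ m/s².
543 × 5.560 × 10⁵¹ m/s² = 3.019 × 10⁵⁴ m/s²

3.019 × 10⁵⁴ m/s²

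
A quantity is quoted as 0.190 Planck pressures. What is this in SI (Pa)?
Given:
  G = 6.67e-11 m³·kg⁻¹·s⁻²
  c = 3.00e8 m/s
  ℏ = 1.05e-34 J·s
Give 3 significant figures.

One Planck pressure: p_P = c⁷/(ℏG²) = 4.68e113 Pa.
0.190 × 4.68e113 Pa = 8.90e112 Pa

8.90e112 Pa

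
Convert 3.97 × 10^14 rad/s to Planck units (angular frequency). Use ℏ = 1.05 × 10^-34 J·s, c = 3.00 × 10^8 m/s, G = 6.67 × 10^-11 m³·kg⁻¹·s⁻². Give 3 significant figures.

Planck angular frequency: ω_P = √(c⁵/(ℏG)) = 1.86 × 10^43 rad/s.
3.97 × 10^14 / 1.86 × 10^43 = 2.13 × 10^-29

2.13 × 10^-29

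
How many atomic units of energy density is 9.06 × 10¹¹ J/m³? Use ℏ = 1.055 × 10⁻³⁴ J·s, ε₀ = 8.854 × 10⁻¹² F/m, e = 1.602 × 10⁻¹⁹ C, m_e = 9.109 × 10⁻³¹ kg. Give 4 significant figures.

atomic unit of energy density: u_au = E_h/a₀³ = m_e⁴e¹⁰/((4πε₀)⁵ℏ⁸) = 2.929 × 10¹³ J/m³.
9.06 × 10¹¹ / 2.929 × 10¹³ = 0.03093

0.03093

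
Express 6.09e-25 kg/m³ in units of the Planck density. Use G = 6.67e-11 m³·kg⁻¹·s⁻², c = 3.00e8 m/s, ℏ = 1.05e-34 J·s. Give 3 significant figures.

1.17e-121

Planck density: ρ_P = c⁵/(ℏG²) = 5.20e96 kg/m³.
6.09e-25 / 5.20e96 = 1.17e-121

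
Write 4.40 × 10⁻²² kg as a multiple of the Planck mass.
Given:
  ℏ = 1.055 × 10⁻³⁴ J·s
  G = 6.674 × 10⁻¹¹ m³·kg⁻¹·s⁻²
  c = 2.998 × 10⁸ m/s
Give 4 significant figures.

2.021 × 10⁻¹⁴

Planck mass: m_P = √(ℏc/G) = 2.177 × 10⁻⁸ kg.
4.40 × 10⁻²² / 2.177 × 10⁻⁸ = 2.021 × 10⁻¹⁴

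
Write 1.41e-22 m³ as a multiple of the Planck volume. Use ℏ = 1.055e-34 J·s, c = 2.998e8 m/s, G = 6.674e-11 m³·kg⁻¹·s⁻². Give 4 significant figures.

Planck volume: V_P = (ℏG/c³)^(3/2) = 4.224e-105 m³.
1.41e-22 / 4.224e-105 = 3.338e82

3.338e82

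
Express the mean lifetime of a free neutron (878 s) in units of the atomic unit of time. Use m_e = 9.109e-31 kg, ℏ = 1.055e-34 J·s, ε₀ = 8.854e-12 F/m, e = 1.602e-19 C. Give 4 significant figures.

atomic unit of time: τ_au = (4πε₀)²ℏ³/(m_e e⁴) = 2.423e-17 s.
878 / 2.423e-17 = 3.624e19

3.624e19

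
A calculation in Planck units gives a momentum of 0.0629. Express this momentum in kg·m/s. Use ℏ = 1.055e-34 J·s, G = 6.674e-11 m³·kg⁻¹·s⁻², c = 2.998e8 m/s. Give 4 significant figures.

One Planck momentum: p_P = √(ℏc³/G) = 6.527 kg·m/s.
0.0629 × 6.527 kg·m/s = 0.4105 kg·m/s

0.4105 kg·m/s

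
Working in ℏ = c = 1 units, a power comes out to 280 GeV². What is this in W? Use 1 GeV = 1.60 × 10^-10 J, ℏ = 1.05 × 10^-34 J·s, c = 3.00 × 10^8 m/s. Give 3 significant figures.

6.83 × 10^16 W

Power is [E]/[T] = [E]²/ℏ.
1 GeV² → 1/ℏ × (1 GeV in J)² = 2.44 × 10^14 W.
Result: 280 × 2.44 × 10^14 = 6.83 × 10^16 W.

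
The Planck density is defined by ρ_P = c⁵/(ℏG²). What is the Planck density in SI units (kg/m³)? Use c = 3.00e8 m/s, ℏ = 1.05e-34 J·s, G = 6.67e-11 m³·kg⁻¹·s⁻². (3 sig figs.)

5.20e96 kg/m³

ρ_P = c⁵/(ℏG²)
  = 2.43e42 / 4.67e-55
  = 5.20e96 kg/m³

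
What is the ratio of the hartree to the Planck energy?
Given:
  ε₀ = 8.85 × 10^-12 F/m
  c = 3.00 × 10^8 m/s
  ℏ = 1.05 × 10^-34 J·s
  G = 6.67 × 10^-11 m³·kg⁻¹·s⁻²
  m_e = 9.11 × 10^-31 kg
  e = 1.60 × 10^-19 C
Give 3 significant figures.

hartree: E_h = m_e e⁴/(4πε₀ℏ)² = 4.38 × 10^-18 J
Planck energy: E_P = √(ℏc⁵/G) = 1.96 × 10^9 J
ratio = 4.38 × 10^-18 / 1.96 × 10^9 = 2.24 × 10^-27

2.24 × 10^-27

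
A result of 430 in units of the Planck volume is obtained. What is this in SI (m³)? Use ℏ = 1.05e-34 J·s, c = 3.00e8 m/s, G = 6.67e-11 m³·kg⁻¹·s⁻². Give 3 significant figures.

One Planck volume: V_P = (ℏG/c³)^(3/2) = 4.18e-105 m³.
430 × 4.18e-105 m³ = 1.80e-102 m³

1.80e-102 m³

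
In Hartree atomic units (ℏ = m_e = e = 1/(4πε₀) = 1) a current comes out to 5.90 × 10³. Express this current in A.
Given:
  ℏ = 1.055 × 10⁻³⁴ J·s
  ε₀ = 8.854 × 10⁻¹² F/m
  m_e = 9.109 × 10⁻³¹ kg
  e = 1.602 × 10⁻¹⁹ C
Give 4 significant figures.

One atomic unit of electric current: I_au = e E_h/ℏ = m_e e⁵/((4πε₀)²ℏ³) = 6.612 × 10⁻³ A.
5.90 × 10³ × 6.612 × 10⁻³ A = 39.01 A

39.01 A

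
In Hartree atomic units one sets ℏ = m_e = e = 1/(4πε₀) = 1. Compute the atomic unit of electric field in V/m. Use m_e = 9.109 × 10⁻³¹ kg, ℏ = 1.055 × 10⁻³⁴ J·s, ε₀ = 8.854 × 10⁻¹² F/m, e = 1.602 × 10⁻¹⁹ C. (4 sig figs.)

5.131 × 10¹¹ V/m

E_au = E_h/(e a₀) = m_e²e⁵/((4πε₀)³ℏ⁴)
E_h = 4.354 × 10⁻¹⁸ J
a₀ = 5.297 × 10⁻¹¹ m
E_h/(e·a₀) = 5.131 × 10¹¹ V/m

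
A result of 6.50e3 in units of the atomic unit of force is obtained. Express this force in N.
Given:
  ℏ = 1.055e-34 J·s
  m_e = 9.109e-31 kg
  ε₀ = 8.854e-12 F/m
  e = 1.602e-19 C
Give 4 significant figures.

5.343e-4 N

One atomic unit of force: F_au = E_h/a₀ = m_e²e⁶/((4πε₀)³ℏ⁴) = 8.220e-8 N.
6.50e3 × 8.220e-8 N = 5.343e-4 N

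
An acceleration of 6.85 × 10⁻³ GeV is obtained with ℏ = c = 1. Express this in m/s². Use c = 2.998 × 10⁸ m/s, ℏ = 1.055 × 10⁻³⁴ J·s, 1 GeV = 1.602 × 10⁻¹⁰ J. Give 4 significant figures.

3.118 × 10³⁰ m/s²

Acceleration is [L]/[T]² = c·[E]/ℏ.
1 GeV → c/ℏ × (1 GeV in J) = 4.552 × 10³² m/s².
Result: 6.85 × 10⁻³ × 4.552 × 10³² = 3.118 × 10³⁰ m/s².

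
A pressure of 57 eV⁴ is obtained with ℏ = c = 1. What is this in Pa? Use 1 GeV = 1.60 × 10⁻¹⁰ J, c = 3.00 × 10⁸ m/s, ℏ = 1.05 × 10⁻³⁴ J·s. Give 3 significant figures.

Pressure is [E]/[L]³ = [E]⁴/(ℏc)³.
1 GeV⁴ → 1/(ℏc)³ × (1 GeV in J)⁴ = 2.10 × 10³⁷ Pa.
Convert the energy scale: 57 eV⁴ = 5.70 × 10⁻³⁵ GeV⁴.
Result: 5.70 × 10⁻³⁵ × 2.10 × 10³⁷ = 1.20 × 10³ Pa.

1.20 × 10³ Pa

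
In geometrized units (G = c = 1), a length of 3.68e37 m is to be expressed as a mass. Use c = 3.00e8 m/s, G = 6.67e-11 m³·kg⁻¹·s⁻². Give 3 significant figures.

4.97e64 kg

Length → mass via c²/G.
3.68e37 m × (c²/G) = 4.97e64 kg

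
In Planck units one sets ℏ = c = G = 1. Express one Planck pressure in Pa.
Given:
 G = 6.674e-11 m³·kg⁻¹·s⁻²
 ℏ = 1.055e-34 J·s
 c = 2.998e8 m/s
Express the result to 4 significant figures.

4.632e113 Pa

p_P = c⁷/(ℏG²)
  = 2.177e59 / 4.699e-55
  = 4.632e113 Pa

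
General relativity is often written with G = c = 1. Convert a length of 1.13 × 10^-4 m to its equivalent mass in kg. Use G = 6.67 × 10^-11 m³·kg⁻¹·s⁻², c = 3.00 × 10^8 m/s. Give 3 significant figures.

Length → mass via c²/G.
1.13 × 10^-4 m × (c²/G) = 1.52 × 10^23 kg

1.52 × 10^23 kg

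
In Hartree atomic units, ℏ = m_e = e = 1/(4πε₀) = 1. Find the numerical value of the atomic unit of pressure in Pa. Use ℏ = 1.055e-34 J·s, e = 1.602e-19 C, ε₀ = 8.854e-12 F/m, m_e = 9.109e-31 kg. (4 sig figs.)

2.929e13 Pa

The unique combination of the constants set to 1 with dimensions of pressure is P_au = E_h/a₀³ = m_e⁴e¹⁰/((4πε₀)⁵ℏ⁸).
E_h = 4.354e-18 J
a₀ = 5.297e-11 m
E_h/a₀³ = 2.929e13 Pa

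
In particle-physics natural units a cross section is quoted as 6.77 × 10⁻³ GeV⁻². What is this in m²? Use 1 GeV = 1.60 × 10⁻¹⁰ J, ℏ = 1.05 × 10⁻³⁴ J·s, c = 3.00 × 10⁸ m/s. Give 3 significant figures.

2.62 × 10⁻³⁴ m²

Area is [L]² = [E]⁻²·(ℏc)²; restore (ℏc)².
1 GeV⁻² → (ℏc)² × (1 GeV in J)⁻² = 3.88 × 10⁻³² m².
Result: 6.77 × 10⁻³ × 3.88 × 10⁻³² = 2.62 × 10⁻³⁴ m².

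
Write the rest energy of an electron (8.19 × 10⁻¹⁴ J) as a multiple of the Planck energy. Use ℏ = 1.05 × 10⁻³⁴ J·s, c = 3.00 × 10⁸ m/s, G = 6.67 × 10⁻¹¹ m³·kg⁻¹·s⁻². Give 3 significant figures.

Planck energy: E_P = √(ℏc⁵/G) = 1.96 × 10⁹ J.
8.19 × 10⁻¹⁴ / 1.96 × 10⁹ = 4.19 × 10⁻²³

4.19 × 10⁻²³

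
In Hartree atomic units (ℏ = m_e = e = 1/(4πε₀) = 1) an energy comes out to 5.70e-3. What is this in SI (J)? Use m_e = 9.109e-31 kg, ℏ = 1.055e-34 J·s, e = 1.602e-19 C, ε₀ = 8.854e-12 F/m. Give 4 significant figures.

One hartree: E_h = m_e e⁴/(4πε₀ℏ)² = 4.354e-18 J.
5.70e-3 × 4.354e-18 J = 2.482e-20 J

2.482e-20 J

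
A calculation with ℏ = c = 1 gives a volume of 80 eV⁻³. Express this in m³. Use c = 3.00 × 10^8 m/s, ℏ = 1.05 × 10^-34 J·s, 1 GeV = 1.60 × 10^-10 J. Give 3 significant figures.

Volume is [L]³ = [E]⁻³·(ℏc)³.
1 GeV⁻³ → (ℏc)³ × (1 GeV in J)⁻³ = 7.63 × 10^-48 m³.
Convert the energy scale: 80 eV⁻³ = 8.00 × 10^28 GeV⁻³.
Result: 8.00 × 10^28 × 7.63 × 10^-48 = 6.10 × 10^-19 m³.

6.10 × 10^-19 m³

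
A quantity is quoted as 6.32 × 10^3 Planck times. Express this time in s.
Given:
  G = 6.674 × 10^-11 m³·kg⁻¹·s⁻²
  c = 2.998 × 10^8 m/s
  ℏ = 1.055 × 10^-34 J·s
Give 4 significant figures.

One Planck time: t_P = √(ℏG/c⁵) = 5.392 × 10^-44 s.
6.32 × 10^3 × 5.392 × 10^-44 s = 3.408 × 10^-40 s

3.408 × 10^-40 s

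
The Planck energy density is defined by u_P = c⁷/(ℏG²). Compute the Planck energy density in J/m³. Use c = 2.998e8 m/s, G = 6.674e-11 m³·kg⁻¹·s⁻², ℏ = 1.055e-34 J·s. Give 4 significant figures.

4.632e113 J/m³

u_P = c⁷/(ℏG²)
  = 2.177e59 / 4.699e-55
  = 4.632e113 J/m³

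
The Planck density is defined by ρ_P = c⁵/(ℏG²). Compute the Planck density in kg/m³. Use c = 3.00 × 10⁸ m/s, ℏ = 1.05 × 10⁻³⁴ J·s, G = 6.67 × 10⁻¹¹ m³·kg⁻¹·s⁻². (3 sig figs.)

5.20 × 10⁹⁶ kg/m³

ρ_P = c⁵/(ℏG²)
  = 2.43 × 10⁴² / 4.67 × 10⁻⁵⁵
  = 5.20 × 10⁹⁶ kg/m³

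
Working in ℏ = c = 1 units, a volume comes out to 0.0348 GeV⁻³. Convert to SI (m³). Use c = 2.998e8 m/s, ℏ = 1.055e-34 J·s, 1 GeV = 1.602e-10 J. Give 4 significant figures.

2.678e-49 m³

Volume is [L]³ = [E]⁻³·(ℏc)³.
1 GeV⁻³ → (ℏc)³ × (1 GeV in J)⁻³ = 7.696e-48 m³.
Result: 0.0348 × 7.696e-48 = 2.678e-49 m³.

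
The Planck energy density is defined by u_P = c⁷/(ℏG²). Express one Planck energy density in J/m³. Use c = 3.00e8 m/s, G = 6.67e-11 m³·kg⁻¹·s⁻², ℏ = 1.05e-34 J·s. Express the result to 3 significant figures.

u_P = c⁷/(ℏG²)
  = 2.19e59 / 4.67e-55
  = 4.68e113 J/m³

4.68e113 J/m³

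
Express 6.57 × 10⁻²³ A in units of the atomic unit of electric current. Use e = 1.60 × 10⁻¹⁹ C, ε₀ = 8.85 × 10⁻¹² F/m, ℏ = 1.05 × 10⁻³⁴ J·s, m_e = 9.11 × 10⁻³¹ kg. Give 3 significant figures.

9.85 × 10⁻²¹

atomic unit of electric current: I_au = e E_h/ℏ = m_e e⁵/((4πε₀)²ℏ³) = 6.67 × 10⁻³ A.
6.57 × 10⁻²³ / 6.67 × 10⁻³ = 9.85 × 10⁻²¹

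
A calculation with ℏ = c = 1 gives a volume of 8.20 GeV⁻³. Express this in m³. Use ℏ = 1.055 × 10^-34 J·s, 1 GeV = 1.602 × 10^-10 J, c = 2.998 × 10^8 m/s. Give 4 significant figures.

6.311 × 10^-47 m³

Volume is [L]³ = [E]⁻³·(ℏc)³.
1 GeV⁻³ → (ℏc)³ × (1 GeV in J)⁻³ = 7.696 × 10^-48 m³.
Result: 8.20 × 7.696 × 10^-48 = 6.311 × 10^-47 m³.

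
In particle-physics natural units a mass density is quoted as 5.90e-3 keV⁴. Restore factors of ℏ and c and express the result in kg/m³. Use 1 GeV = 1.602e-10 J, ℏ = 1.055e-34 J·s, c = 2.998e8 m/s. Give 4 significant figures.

Mass density is [E]/(c²[L]³) = [E]⁴/(ℏ³c⁵).
1 GeV⁴ → 1/(ℏ³c⁵) × (1 GeV in J)⁴ = 2.316e20 kg/m³.
Convert the energy scale: 5.90e-3 keV⁴ = 5.90e-27 GeV⁴.
Result: 5.90e-27 × 2.316e20 = 1.366e-6 kg/m³.

1.366e-6 kg/m³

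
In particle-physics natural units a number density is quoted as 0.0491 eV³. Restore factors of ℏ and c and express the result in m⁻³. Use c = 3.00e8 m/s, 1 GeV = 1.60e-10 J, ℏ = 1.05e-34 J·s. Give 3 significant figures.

Number density is [L]⁻³ = [E]³/(ℏc)³.
1 GeV³ → 1/(ℏc)³ × (1 GeV in J)³ = 1.31e47 m⁻³.
Convert the energy scale: 0.0491 eV³ = 4.91e-29 GeV³.
Result: 4.91e-29 × 1.31e47 = 6.43e18 m⁻³.

6.43e18 m⁻³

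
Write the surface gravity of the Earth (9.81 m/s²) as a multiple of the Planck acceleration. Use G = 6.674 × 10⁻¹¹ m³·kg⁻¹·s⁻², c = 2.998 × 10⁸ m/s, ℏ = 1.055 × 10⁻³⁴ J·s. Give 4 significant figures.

1.764 × 10⁻⁵¹

Planck acceleration: a_P = √(c⁷/(ℏG)) = 5.560 × 10⁵¹ m/s².
9.81 / 5.560 × 10⁵¹ = 1.764 × 10⁻⁵¹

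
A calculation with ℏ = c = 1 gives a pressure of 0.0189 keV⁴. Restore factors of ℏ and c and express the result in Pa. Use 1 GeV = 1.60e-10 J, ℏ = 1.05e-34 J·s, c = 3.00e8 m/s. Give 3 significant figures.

Pressure is [E]/[L]³ = [E]⁴/(ℏc)³.
1 GeV⁴ → 1/(ℏc)³ × (1 GeV in J)⁴ = 2.10e37 Pa.
Convert the energy scale: 0.0189 keV⁴ = 1.89e-26 GeV⁴.
Result: 1.89e-26 × 2.10e37 = 3.96e11 Pa.

3.96e11 Pa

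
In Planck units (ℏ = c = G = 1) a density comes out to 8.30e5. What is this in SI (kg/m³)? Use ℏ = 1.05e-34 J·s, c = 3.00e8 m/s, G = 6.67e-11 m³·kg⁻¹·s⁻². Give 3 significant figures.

4.32e102 kg/m³

One Planck density: ρ_P = c⁵/(ℏG²) = 5.20e96 kg/m³.
8.30e5 × 5.20e96 kg/m³ = 4.32e102 kg/m³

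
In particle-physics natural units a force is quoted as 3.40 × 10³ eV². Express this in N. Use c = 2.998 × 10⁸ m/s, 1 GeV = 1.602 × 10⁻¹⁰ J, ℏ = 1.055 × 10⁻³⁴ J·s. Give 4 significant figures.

Force is [E]/[L] = [E]²/(ℏc); restore (ℏc)⁻¹.
1 GeV² → 1/(ℏc) × (1 GeV in J)² = 8.114 × 10⁵ N.
Convert the energy scale: 3.40 × 10³ eV² = 3.40 × 10⁻¹⁵ GeV².
Result: 3.40 × 10⁻¹⁵ × 8.114 × 10⁵ = 2.759 × 10⁻⁹ N.

2.759 × 10⁻⁹ N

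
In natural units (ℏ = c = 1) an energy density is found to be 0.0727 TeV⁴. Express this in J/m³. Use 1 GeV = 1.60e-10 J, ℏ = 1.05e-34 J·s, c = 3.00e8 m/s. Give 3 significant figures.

1.52e48 J/m³

[E]/[L]³ = [E]⁴/(ℏc)³; restore (ℏc)⁻³.
1 GeV⁴ → 1/(ℏc)³ × (1 GeV in J)⁴ = 2.10e37 J/m³.
Convert the energy scale: 0.0727 TeV⁴ = 7.27e10 GeV⁴.
Result: 7.27e10 × 2.10e37 = 1.52e48 J/m³.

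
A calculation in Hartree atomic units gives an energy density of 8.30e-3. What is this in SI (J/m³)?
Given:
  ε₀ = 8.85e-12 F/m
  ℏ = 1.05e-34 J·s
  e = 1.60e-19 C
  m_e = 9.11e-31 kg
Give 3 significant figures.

One atomic unit of energy density: u_au = E_h/a₀³ = m_e⁴e¹⁰/((4πε₀)⁵ℏ⁸) = 3.01e13 J/m³.
8.30e-3 × 3.01e13 J/m³ = 2.50e11 J/m³

2.50e11 J/m³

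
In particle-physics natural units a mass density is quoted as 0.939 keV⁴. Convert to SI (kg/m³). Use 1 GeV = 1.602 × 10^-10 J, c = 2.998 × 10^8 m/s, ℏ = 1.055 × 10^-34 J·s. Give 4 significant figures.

2.175 × 10^-4 kg/m³

Mass density is [E]/(c²[L]³) = [E]⁴/(ℏ³c⁵).
1 GeV⁴ → 1/(ℏ³c⁵) × (1 GeV in J)⁴ = 2.316 × 10^20 kg/m³.
Convert the energy scale: 0.939 keV⁴ = 9.39 × 10^-25 GeV⁴.
Result: 9.39 × 10^-25 × 2.316 × 10^20 = 2.175 × 10^-4 kg/m³.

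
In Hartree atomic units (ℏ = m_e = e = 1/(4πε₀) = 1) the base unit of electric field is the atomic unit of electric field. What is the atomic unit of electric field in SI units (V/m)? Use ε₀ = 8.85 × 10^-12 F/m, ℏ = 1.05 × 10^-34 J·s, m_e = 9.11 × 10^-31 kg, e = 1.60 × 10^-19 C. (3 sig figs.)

5.20 × 10^11 V/m

E_au = E_h/(e a₀) = m_e²e⁵/((4πε₀)³ℏ⁴)
E_h = 4.38 × 10^-18 J
a₀ = 5.26 × 10^-11 m
E_h/(e·a₀) = 5.20 × 10^11 V/m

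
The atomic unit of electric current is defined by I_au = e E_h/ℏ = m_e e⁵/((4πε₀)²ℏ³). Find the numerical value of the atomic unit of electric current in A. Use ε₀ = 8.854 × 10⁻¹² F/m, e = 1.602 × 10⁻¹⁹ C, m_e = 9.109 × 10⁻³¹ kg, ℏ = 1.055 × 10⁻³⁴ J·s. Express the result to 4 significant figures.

6.612 × 10⁻³ A

I_au = e E_h/ℏ = m_e e⁵/((4πε₀)²ℏ³)
E_h = 4.354 × 10⁻¹⁸ J
e·E_h/ℏ = 6.612 × 10⁻³ A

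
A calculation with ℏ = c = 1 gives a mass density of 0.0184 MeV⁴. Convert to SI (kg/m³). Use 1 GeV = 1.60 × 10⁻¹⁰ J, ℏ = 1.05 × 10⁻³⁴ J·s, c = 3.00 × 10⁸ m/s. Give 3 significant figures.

Mass density is [E]/(c²[L]³) = [E]⁴/(ℏ³c⁵).
1 GeV⁴ → 1/(ℏ³c⁵) × (1 GeV in J)⁴ = 2.33 × 10²⁰ kg/m³.
Convert the energy scale: 0.0184 MeV⁴ = 1.84 × 10⁻¹⁴ GeV⁴.
Result: 1.84 × 10⁻¹⁴ × 2.33 × 10²⁰ = 4.29 × 10⁶ kg/m³.

4.29 × 10⁶ kg/m³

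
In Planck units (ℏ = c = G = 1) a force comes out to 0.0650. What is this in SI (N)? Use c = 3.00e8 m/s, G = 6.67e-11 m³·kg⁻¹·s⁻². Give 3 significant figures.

7.89e42 N

One Planck force: F_P = c⁴/G = 1.21e44 N.
0.0650 × 1.21e44 N = 7.89e42 N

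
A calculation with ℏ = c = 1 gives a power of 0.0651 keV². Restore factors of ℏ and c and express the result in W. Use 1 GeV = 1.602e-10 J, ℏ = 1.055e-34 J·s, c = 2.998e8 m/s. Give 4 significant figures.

15.84 W

Power is [E]/[T] = [E]²/ℏ.
1 GeV² → 1/ℏ × (1 GeV in J)² = 2.433e14 W.
Convert the energy scale: 0.0651 keV² = 6.51e-14 GeV².
Result: 6.51e-14 × 2.433e14 = 15.84 W.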